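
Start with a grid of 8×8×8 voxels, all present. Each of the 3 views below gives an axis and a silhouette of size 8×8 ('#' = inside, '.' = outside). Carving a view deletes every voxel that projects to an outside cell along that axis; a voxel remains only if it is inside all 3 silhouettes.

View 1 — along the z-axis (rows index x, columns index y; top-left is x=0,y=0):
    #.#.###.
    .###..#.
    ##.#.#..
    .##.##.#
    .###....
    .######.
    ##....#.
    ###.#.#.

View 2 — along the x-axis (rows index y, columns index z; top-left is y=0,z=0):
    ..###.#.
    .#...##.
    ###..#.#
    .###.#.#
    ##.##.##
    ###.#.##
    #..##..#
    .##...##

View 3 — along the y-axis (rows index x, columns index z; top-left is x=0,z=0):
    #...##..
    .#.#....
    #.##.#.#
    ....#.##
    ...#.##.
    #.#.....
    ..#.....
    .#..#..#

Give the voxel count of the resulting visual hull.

full grid |V| = 512
step 1: project along z, AND mask (35/64) → |grid| = 280
step 2: project along x, AND mask (37/64) → |grid| = 159
step 3: project along y, AND mask (22/64) → |grid| = 56

voxel count = 56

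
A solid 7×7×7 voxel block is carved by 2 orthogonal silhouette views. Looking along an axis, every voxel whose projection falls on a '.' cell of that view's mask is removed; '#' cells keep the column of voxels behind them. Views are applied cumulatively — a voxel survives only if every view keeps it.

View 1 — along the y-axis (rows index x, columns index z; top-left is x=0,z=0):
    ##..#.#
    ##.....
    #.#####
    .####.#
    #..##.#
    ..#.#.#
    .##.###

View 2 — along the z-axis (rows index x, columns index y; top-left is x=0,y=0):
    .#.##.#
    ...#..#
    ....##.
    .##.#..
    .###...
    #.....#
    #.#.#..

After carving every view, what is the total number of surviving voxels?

|visual hull| = 80

full grid |V| = 343
carve view 1 (along y, XZ-mask fill 29/49): 203 voxels remain
carve view 2 (along z, XY-mask fill 19/49): 80 voxels remain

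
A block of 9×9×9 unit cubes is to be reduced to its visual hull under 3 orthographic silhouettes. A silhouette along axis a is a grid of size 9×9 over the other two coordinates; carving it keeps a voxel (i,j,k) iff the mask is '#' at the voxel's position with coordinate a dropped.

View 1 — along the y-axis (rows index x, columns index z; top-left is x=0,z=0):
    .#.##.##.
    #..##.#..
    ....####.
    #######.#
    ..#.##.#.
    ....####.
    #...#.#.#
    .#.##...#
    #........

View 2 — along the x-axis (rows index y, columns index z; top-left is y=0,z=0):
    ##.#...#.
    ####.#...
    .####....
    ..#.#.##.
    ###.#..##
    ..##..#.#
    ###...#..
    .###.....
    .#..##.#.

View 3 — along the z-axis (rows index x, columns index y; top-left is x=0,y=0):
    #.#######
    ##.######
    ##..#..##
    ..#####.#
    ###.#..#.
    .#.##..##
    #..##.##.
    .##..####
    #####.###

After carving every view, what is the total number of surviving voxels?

remaining voxels: 107

full grid |V| = 729
after view 1 [y-axis, 38 of 81 cells solid] → remaining = 342
after view 2 [x-axis, 38 of 81 cells solid] → remaining = 151
after view 3 [z-axis, 56 of 81 cells solid] → remaining = 107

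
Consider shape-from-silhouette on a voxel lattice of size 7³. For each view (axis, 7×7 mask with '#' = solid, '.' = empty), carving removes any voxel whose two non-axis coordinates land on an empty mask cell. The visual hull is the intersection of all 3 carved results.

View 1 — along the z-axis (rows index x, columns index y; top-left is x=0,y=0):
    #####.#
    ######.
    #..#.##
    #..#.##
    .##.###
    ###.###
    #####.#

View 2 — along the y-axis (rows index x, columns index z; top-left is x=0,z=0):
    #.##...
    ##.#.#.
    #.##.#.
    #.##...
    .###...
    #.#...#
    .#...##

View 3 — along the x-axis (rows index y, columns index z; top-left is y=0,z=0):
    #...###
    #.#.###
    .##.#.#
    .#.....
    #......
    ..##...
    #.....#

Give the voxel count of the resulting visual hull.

remaining voxels: 47

start: 7×7×7 = 343 voxels
  1. axis=2 (XY plane), |mask|=37  ⇒  voxels=259
  2. axis=1 (XZ plane), |mask|=23  ⇒  voxels=121
  3. axis=0 (YZ plane), |mask|=19  ⇒  voxels=47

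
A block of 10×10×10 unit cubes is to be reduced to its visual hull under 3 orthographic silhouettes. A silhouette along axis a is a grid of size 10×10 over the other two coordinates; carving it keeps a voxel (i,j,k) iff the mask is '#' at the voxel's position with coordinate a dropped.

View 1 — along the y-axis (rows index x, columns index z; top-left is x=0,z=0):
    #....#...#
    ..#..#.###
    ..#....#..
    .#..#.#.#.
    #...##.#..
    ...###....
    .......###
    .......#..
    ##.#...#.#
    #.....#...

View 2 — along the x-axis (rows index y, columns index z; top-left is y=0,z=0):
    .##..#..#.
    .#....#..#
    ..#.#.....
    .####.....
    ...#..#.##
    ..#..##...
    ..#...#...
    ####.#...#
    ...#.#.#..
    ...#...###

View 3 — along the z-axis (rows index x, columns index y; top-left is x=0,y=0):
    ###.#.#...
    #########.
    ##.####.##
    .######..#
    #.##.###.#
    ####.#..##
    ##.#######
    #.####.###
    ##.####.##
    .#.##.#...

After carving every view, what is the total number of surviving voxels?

start: 10×10×10 = 1000 voxels
V1 y: intersect with XZ mask (32 set) -- 320 left
V2 x: intersect with YZ mask (35 set) -- 101 left
V3 z: intersect with XY mask (72 set) -- 76 left

remaining voxels: 76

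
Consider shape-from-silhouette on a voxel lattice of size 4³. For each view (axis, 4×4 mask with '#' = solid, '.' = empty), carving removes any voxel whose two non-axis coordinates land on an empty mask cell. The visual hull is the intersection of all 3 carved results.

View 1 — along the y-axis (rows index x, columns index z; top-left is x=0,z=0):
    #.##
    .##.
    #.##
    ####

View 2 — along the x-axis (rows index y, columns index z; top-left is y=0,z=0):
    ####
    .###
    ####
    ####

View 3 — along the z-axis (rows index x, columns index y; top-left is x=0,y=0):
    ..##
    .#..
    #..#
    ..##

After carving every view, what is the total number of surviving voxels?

22 voxels

initial block: 4^3 = 64
carve view 1 (along y, XZ-mask fill 12/16): 48 voxels remain
carve view 2 (along x, YZ-mask fill 15/16): 45 voxels remain
carve view 3 (along z, XY-mask fill 7/16): 22 voxels remain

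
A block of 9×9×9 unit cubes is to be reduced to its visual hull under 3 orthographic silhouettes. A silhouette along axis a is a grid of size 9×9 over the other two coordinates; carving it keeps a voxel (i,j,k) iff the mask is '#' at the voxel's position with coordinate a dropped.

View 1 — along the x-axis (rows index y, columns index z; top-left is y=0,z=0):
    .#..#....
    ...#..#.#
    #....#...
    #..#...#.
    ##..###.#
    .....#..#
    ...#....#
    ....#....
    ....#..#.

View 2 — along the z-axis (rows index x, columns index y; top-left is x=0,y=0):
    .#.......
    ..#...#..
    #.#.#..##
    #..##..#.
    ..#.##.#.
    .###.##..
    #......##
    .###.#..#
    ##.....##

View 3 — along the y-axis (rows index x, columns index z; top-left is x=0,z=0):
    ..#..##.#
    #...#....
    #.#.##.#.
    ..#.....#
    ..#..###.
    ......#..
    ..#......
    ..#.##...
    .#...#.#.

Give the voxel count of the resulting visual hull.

before carving: 729 voxels (9×9×9)
V1 x: intersect with YZ mask (23 set) -- 207 left
V2 z: intersect with XY mask (33 set) -- 80 left
V3 y: intersect with XZ mask (25 set) -- 23 left

voxel count = 23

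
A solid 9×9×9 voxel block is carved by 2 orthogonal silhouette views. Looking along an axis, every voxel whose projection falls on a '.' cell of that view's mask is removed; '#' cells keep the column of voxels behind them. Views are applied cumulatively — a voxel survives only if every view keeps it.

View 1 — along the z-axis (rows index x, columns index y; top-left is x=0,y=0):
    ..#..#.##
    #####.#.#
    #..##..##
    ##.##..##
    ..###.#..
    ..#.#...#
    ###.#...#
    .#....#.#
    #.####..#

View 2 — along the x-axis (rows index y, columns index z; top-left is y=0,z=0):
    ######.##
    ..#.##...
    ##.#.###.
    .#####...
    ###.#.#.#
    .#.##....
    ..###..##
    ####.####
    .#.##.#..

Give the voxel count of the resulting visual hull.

232 voxels

initial block: 9^3 = 729
  1. axis=2 (XY plane), |mask|=43  ⇒  voxels=387
  2. axis=0 (YZ plane), |mask|=48  ⇒  voxels=232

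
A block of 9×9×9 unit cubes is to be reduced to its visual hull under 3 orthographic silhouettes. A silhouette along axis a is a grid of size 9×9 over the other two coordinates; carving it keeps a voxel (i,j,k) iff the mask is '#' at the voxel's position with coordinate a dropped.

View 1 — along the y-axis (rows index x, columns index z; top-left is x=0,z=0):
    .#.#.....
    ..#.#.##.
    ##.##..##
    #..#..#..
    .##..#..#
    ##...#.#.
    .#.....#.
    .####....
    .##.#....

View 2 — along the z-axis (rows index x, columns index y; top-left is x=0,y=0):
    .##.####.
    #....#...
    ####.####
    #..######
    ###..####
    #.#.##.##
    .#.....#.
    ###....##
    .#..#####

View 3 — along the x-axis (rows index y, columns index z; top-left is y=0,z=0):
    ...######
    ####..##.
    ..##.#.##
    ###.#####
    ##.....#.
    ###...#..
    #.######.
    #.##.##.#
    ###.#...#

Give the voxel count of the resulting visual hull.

voxel count = 110

full grid |V| = 729
step 1: project along y, AND mask (32/81) → |grid| = 288
step 2: project along z, AND mask (49/81) → |grid| = 183
step 3: project along x, AND mask (50/81) → |grid| = 110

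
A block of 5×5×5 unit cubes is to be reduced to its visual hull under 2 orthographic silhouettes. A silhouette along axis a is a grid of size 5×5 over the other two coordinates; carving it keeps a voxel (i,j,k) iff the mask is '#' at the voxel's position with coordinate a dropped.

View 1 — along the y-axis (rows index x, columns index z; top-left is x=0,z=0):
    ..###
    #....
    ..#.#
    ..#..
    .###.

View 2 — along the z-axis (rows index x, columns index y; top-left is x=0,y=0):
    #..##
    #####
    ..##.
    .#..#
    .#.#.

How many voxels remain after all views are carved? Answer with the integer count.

voxel count = 26

full grid |V| = 125
after view 1 [y-axis, 10 of 25 cells solid] → remaining = 50
after view 2 [z-axis, 14 of 25 cells solid] → remaining = 26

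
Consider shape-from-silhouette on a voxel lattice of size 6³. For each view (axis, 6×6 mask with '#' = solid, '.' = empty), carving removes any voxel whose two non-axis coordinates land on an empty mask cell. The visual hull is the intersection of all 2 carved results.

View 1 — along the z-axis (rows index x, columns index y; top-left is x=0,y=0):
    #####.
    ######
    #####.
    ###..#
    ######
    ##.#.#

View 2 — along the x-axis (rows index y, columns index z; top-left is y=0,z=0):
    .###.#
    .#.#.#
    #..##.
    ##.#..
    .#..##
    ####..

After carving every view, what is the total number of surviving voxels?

voxel count = 100

full grid |V| = 216
after view 1 [z-axis, 30 of 36 cells solid] → remaining = 180
after view 2 [x-axis, 20 of 36 cells solid] → remaining = 100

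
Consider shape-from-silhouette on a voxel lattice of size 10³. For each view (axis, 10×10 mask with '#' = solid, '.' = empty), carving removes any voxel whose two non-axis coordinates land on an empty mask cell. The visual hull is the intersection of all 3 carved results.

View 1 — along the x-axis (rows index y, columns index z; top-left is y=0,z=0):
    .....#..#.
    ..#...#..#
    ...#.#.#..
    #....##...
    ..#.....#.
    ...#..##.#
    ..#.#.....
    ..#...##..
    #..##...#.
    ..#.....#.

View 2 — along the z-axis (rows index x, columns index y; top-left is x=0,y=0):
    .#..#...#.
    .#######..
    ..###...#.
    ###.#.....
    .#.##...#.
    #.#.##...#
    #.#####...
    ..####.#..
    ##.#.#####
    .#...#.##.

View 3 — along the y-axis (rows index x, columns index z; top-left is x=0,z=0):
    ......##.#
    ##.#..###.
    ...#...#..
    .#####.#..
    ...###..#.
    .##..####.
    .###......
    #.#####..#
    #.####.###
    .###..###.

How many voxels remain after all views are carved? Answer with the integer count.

voxel count = 81

full grid |V| = 1000
step 1: project along x, AND mask (28/100) → |grid| = 280
step 2: project along z, AND mask (50/100) → |grid| = 144
step 3: project along y, AND mask (51/100) → |grid| = 81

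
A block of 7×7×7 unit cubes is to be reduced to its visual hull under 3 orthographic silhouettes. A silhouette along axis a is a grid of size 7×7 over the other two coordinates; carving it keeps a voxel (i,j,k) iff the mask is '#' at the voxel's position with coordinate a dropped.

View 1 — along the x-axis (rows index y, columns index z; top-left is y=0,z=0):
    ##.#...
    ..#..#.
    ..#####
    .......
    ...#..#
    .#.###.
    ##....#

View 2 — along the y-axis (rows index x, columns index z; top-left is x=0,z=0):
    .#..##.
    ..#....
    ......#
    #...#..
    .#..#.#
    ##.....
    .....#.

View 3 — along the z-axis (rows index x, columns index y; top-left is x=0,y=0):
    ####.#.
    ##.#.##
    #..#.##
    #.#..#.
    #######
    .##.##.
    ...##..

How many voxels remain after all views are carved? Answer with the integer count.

remaining voxels: 21

full grid |V| = 343
carve view 1 (along x, YZ-mask fill 19/49): 133 voxels remain
carve view 2 (along y, XZ-mask fill 13/49): 33 voxels remain
carve view 3 (along z, XY-mask fill 30/49): 21 voxels remain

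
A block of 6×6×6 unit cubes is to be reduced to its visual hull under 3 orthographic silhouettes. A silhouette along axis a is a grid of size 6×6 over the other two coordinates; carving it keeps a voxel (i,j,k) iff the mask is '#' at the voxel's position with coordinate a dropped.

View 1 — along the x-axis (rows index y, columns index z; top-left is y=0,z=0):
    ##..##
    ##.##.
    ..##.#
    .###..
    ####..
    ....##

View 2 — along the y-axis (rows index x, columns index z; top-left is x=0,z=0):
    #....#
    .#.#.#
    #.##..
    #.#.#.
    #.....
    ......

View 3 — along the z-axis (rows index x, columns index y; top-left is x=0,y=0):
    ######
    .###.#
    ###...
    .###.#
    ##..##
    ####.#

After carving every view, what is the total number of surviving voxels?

full grid |V| = 216
after view 1 [x-axis, 20 of 36 cells solid] → remaining = 120
after view 2 [y-axis, 12 of 36 cells solid] → remaining = 39
after view 3 [z-axis, 26 of 36 cells solid] → remaining = 26

|visual hull| = 26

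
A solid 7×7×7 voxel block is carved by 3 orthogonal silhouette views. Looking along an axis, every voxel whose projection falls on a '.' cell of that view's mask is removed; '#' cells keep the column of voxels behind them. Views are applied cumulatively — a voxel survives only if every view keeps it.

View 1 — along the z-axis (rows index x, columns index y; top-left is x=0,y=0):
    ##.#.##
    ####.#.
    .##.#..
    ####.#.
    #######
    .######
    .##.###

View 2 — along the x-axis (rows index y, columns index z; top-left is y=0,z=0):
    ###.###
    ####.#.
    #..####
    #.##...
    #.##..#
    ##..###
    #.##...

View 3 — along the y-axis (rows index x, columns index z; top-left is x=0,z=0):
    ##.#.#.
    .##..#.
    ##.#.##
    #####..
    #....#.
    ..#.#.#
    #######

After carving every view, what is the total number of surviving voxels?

initial block: 7^3 = 343
V1 z: intersect with XY mask (36 set) -- 252 left
V2 x: intersect with YZ mask (31 set) -- 162 left
V3 y: intersect with XZ mask (29 set) -- 94 left

94 voxels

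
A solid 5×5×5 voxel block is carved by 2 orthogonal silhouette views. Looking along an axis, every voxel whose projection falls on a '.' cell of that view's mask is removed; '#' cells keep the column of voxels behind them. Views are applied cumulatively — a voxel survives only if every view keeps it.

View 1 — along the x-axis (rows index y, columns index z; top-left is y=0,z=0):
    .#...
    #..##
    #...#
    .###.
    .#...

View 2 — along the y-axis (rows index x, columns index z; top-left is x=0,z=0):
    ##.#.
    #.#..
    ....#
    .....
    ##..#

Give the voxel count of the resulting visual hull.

full grid |V| = 125
step 1: project along x, AND mask (10/25) → |grid| = 50
step 2: project along y, AND mask (9/25) → |grid| = 19

remaining voxels: 19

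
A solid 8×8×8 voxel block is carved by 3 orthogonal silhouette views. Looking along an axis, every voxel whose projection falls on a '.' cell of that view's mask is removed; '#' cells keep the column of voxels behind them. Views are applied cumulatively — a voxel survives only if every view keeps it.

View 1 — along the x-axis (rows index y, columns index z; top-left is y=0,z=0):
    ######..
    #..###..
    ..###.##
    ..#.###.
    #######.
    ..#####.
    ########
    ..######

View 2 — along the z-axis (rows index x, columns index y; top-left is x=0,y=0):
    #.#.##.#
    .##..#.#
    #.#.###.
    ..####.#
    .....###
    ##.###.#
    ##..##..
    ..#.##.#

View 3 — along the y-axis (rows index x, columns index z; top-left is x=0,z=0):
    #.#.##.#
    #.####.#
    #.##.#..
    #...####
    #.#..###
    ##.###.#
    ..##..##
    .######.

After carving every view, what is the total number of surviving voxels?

before carving: 512 voxels (8×8×8)
step 1: project along x, AND mask (45/64) → |grid| = 360
step 2: project along z, AND mask (36/64) → |grid| = 203
step 3: project along y, AND mask (41/64) → |grid| = 133

133 voxels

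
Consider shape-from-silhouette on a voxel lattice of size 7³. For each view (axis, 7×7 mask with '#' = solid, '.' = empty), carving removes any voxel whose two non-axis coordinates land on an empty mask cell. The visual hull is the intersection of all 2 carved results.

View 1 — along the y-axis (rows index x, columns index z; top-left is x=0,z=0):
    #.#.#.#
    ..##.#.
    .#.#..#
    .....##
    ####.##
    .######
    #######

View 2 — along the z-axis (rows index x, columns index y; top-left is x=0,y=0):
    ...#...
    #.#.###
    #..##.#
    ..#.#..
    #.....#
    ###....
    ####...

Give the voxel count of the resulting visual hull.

full grid |V| = 343
step 1: project along y, AND mask (31/49) → |grid| = 217
step 2: project along z, AND mask (21/49) → |grid| = 93

93 voxels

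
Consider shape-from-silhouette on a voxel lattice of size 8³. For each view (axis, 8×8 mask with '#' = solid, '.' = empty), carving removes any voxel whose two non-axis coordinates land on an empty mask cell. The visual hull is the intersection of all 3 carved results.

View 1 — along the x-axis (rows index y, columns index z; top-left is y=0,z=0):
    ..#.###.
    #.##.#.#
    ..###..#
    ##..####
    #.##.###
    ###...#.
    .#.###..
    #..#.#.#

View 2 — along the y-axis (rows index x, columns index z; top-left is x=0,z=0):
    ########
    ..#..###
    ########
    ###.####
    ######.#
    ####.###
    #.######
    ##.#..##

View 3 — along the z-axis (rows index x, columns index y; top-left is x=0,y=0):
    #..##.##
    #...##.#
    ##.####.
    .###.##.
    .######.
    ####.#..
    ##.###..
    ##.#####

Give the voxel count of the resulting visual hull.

initial block: 8^3 = 512
step 1: project along x, AND mask (37/64) → |grid| = 296
step 2: project along y, AND mask (53/64) → |grid| = 248
step 3: project along z, AND mask (43/64) → |grid| = 173

|visual hull| = 173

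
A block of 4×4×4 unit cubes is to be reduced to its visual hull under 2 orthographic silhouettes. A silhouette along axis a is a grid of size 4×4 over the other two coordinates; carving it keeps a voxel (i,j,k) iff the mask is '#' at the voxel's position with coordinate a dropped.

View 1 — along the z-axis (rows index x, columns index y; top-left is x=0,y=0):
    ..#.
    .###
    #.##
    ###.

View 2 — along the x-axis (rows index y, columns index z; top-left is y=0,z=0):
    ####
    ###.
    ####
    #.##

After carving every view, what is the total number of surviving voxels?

initial block: 4^3 = 64
after view 1 [z-axis, 10 of 16 cells solid] → remaining = 40
after view 2 [x-axis, 14 of 16 cells solid] → remaining = 36

remaining voxels: 36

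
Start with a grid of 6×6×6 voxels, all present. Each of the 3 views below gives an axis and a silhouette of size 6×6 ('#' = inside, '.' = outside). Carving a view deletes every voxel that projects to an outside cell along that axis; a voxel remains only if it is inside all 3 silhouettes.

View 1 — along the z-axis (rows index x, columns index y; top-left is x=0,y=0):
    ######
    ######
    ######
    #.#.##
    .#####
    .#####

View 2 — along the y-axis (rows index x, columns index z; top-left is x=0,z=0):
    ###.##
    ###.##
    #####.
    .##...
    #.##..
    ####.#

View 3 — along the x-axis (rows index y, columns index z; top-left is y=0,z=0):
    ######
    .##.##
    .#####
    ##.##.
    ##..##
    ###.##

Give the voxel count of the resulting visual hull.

start: 6×6×6 = 216 voxels
step 1: project along z, AND mask (32/36) → |grid| = 192
step 2: project along y, AND mask (25/36) → |grid| = 138
step 3: project along x, AND mask (28/36) → |grid| = 105

remaining voxels: 105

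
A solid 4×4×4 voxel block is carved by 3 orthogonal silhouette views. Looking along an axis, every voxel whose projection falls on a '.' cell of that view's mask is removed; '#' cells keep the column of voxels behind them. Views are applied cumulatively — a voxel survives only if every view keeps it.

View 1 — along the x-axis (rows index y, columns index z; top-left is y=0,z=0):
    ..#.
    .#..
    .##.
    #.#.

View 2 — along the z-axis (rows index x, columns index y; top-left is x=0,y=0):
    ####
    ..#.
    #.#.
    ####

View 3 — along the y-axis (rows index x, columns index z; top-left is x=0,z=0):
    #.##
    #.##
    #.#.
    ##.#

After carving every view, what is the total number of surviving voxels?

|visual hull| = 10

initial block: 4^3 = 64
  1. axis=0 (YZ plane), |mask|=6  ⇒  voxels=24
  2. axis=2 (XY plane), |mask|=11  ⇒  voxels=17
  3. axis=1 (XZ plane), |mask|=11  ⇒  voxels=10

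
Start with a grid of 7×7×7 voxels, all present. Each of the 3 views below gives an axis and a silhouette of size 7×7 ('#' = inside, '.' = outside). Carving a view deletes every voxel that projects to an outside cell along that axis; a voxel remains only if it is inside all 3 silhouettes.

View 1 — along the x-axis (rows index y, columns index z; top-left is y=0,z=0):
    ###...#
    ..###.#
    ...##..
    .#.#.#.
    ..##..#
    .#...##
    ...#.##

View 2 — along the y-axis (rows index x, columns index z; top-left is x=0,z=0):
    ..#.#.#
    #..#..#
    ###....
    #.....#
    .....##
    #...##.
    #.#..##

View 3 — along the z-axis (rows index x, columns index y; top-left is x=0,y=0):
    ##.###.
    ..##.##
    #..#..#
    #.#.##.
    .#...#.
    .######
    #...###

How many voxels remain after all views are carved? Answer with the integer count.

before carving: 343 voxels (7×7×7)
[1] x-view keeps 22 columns → grid now 154
[2] y-view keeps 20 columns → grid now 60
[3] z-view keeps 28 columns → grid now 38

38 voxels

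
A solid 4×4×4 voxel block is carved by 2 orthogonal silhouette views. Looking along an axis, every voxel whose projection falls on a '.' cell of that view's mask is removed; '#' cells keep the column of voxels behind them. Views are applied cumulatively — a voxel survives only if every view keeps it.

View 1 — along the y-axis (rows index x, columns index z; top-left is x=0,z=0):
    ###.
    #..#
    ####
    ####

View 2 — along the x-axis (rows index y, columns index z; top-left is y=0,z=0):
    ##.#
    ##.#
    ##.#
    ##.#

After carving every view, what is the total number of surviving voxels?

remaining voxels: 40

before carving: 64 voxels (4×4×4)
step 1: project along y, AND mask (13/16) → |grid| = 52
step 2: project along x, AND mask (12/16) → |grid| = 40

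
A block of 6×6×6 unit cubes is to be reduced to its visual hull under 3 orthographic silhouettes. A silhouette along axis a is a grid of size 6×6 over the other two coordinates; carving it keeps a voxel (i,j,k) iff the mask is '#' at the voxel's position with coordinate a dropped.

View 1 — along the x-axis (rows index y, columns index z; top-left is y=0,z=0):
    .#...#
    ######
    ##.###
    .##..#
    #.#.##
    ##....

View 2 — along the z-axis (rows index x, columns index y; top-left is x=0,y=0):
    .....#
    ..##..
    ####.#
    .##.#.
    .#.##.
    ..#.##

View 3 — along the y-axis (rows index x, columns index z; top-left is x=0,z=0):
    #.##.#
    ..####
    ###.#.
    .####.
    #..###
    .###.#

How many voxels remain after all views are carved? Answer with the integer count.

before carving: 216 voxels (6×6×6)
step 1: project along x, AND mask (22/36) → |grid| = 132
step 2: project along z, AND mask (17/36) → |grid| = 67
step 3: project along y, AND mask (24/36) → |grid| = 41

voxel count = 41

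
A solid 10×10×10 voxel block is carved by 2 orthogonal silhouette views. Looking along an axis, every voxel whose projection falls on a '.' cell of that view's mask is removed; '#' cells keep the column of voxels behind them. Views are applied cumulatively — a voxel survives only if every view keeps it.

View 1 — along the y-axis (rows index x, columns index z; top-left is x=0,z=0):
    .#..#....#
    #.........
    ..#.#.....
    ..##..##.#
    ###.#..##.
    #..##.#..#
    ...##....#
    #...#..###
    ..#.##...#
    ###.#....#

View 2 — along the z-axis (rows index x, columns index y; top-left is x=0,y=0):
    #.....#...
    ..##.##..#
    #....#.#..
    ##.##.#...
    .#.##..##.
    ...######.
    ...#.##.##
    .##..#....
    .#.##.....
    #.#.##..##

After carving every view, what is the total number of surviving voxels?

remaining voxels: 174

full grid |V| = 1000
after view 1 [y-axis, 39 of 100 cells solid] → remaining = 390
after view 2 [z-axis, 43 of 100 cells solid] → remaining = 174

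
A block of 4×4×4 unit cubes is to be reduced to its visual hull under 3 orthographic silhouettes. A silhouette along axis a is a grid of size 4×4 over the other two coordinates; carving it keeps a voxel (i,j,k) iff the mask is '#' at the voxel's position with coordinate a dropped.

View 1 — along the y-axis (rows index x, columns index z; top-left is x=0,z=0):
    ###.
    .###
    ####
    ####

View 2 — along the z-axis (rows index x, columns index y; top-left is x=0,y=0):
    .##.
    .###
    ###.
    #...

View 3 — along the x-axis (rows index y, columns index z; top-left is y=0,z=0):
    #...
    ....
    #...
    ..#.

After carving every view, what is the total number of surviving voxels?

5 voxels

full grid |V| = 64
V1 y: intersect with XZ mask (14 set) -- 56 left
V2 z: intersect with XY mask (9 set) -- 31 left
V3 x: intersect with YZ mask (3 set) -- 5 left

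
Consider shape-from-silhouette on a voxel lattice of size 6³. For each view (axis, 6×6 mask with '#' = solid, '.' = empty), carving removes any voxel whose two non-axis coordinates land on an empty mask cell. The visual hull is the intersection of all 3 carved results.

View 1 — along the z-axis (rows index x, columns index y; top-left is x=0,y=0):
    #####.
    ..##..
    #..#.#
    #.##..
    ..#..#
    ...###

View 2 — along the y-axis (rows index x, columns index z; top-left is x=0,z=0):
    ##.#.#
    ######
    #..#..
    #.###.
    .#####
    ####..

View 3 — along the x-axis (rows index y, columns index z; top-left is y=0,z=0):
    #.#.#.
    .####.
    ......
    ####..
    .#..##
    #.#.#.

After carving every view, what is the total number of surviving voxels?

31 voxels

initial block: 6^3 = 216
step 1: project along z, AND mask (18/36) → |grid| = 108
step 2: project along y, AND mask (25/36) → |grid| = 72
step 3: project along x, AND mask (17/36) → |grid| = 31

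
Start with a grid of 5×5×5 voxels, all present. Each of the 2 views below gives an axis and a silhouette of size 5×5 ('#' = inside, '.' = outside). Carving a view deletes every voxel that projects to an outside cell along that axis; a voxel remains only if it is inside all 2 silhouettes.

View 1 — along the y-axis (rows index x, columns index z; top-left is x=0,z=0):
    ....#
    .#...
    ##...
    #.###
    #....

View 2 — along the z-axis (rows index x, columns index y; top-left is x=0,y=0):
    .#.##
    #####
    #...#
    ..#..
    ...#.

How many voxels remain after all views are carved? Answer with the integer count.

|visual hull| = 17

full grid |V| = 125
carve view 1 (along y, XZ-mask fill 9/25): 45 voxels remain
carve view 2 (along z, XY-mask fill 12/25): 17 voxels remain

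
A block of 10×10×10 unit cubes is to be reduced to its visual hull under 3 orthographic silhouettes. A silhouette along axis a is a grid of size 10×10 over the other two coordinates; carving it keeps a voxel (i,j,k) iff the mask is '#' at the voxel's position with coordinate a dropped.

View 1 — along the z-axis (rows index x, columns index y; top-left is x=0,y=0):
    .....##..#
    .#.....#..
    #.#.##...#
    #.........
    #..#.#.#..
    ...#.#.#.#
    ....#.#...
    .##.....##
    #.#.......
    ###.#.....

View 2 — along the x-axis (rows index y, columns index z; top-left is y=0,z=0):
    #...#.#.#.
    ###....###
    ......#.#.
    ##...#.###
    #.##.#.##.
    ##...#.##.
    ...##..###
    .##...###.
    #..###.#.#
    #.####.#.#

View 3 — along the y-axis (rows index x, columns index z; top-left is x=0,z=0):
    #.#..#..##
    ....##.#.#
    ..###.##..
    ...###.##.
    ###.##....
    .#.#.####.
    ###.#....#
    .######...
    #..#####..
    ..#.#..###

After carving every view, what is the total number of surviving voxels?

voxel count = 78

start: 10×10×10 = 1000 voxels
carve view 1 (along z, XY-mask fill 31/100): 310 voxels remain
carve view 2 (along x, YZ-mask fill 52/100): 155 voxels remain
carve view 3 (along y, XZ-mask fill 52/100): 78 voxels remain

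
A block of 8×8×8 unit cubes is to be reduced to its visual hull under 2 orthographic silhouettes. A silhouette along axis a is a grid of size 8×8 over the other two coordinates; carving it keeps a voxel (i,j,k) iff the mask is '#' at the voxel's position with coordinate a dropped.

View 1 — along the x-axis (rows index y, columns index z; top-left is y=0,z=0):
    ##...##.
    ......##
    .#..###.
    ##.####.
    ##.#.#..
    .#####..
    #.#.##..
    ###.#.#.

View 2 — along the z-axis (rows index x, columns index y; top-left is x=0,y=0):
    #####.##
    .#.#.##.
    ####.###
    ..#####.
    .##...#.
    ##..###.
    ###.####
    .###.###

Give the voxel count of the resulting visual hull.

182 voxels

full grid |V| = 512
carve view 1 (along x, YZ-mask fill 34/64): 272 voxels remain
carve view 2 (along z, XY-mask fill 44/64): 182 voxels remain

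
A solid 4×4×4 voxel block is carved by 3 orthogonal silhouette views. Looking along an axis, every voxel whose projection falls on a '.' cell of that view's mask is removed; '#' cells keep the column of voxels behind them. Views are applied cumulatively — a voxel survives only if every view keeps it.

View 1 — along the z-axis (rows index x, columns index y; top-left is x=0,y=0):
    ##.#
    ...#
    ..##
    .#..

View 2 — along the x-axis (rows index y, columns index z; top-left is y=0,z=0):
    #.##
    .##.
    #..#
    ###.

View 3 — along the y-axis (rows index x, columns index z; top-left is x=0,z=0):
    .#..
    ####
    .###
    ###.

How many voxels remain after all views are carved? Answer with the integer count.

before carving: 64 voxels (4×4×4)
after view 1 [z-axis, 7 of 16 cells solid] → remaining = 28
after view 2 [x-axis, 10 of 16 cells solid] → remaining = 18
after view 3 [y-axis, 11 of 16 cells solid] → remaining = 10

10 voxels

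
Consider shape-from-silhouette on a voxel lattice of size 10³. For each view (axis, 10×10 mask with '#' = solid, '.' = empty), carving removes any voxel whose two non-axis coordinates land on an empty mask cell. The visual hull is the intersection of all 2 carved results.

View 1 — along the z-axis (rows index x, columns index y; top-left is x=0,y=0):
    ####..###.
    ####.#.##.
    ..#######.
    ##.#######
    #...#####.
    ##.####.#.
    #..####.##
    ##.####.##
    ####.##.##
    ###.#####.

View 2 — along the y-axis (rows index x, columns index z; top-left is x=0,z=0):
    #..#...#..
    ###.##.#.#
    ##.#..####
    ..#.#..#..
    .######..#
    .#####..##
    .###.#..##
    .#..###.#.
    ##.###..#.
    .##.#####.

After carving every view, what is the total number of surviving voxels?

initial block: 10^3 = 1000
V1 z: intersect with XY mask (74 set) -- 740 left
V2 y: intersect with XZ mask (58 set) -- 423 left

remaining voxels: 423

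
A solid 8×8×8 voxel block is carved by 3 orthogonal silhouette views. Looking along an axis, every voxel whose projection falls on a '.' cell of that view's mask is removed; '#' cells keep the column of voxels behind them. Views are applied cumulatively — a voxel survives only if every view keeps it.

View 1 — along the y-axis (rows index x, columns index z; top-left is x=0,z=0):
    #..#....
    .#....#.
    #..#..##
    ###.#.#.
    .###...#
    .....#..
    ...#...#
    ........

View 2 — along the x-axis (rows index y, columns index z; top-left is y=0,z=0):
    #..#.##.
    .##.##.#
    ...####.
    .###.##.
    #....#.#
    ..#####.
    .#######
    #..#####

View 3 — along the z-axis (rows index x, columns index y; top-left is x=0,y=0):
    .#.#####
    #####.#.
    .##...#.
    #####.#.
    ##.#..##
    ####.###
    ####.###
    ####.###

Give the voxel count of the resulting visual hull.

remaining voxels: 63

start: 8×8×8 = 512 voxels
after view 1 [y-axis, 20 of 64 cells solid] → remaining = 160
after view 2 [x-axis, 39 of 64 cells solid] → remaining = 93
after view 3 [z-axis, 47 of 64 cells solid] → remaining = 63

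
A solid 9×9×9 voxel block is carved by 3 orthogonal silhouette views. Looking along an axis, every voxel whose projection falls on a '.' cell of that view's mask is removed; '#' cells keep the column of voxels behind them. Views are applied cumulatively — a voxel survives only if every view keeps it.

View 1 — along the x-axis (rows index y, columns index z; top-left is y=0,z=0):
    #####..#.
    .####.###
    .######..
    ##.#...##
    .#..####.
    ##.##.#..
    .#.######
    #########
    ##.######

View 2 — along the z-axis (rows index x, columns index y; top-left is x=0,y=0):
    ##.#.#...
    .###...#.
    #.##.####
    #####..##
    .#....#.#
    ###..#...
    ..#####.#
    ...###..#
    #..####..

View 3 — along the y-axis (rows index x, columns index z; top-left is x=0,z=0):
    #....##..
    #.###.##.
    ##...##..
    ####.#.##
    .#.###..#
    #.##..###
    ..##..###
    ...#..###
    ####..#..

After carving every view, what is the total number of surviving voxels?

|visual hull| = 153

initial block: 9^3 = 729
  1. axis=0 (YZ plane), |mask|=58  ⇒  voxels=522
  2. axis=2 (XY plane), |mask|=44  ⇒  voxels=275
  3. axis=1 (XZ plane), |mask|=45  ⇒  voxels=153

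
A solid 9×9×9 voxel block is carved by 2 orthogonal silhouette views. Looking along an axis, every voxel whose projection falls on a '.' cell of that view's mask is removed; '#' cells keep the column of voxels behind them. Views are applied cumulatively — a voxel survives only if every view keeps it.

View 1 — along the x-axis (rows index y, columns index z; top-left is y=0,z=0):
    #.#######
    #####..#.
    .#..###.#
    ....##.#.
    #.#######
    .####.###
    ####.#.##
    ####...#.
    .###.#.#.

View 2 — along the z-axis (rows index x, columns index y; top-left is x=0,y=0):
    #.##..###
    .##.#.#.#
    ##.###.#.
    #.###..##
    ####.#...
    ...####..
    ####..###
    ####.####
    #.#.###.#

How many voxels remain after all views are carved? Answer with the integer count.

full grid |V| = 729
  1. axis=0 (YZ plane), |mask|=54  ⇒  voxels=486
  2. axis=2 (XY plane), |mask|=53  ⇒  voxels=314

remaining voxels: 314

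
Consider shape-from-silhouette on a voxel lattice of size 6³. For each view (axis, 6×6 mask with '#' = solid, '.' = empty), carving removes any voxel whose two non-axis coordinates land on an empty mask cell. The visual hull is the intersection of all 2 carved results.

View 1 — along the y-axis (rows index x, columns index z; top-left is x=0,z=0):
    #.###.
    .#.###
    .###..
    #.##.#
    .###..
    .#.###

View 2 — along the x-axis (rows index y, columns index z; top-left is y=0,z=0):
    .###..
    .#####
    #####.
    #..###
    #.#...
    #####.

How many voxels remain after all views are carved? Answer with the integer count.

full grid |V| = 216
V1 y: intersect with XZ mask (22 set) -- 132 left
V2 x: intersect with YZ mask (24 set) -- 92 left

92 voxels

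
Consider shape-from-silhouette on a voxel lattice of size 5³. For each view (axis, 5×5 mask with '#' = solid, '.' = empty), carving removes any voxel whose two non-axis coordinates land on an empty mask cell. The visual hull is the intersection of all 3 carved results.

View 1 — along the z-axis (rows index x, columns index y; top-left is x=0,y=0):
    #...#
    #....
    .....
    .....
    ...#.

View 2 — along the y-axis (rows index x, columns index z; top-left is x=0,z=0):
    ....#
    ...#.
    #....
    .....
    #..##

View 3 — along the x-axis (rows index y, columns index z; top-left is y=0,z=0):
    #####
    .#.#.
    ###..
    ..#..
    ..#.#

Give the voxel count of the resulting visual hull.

remaining voxels: 3

full grid |V| = 125
  1. axis=2 (XY plane), |mask|=4  ⇒  voxels=20
  2. axis=1 (XZ plane), |mask|=6  ⇒  voxels=6
  3. axis=0 (YZ plane), |mask|=13  ⇒  voxels=3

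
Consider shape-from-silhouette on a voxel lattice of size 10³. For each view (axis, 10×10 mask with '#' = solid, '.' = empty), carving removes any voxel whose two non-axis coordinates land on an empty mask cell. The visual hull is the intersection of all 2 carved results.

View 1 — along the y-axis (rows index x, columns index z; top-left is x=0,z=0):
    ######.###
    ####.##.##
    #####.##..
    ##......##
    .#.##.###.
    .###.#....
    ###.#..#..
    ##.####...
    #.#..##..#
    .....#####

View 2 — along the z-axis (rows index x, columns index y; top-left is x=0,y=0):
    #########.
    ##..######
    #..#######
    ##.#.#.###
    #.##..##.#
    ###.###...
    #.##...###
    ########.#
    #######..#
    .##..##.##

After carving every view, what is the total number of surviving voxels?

remaining voxels: 443

initial block: 10^3 = 1000
[1] y-view keeps 59 columns → grid now 590
[2] z-view keeps 73 columns → grid now 443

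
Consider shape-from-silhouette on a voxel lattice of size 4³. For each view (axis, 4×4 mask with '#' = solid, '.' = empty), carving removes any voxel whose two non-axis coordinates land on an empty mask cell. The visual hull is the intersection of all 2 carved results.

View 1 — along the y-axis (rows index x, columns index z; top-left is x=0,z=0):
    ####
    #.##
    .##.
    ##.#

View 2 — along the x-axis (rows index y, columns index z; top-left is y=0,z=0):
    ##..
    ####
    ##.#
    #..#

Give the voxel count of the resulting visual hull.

start: 4×4×4 = 64 voxels
carve view 1 (along y, XZ-mask fill 12/16): 48 voxels remain
carve view 2 (along x, YZ-mask fill 11/16): 33 voxels remain

|visual hull| = 33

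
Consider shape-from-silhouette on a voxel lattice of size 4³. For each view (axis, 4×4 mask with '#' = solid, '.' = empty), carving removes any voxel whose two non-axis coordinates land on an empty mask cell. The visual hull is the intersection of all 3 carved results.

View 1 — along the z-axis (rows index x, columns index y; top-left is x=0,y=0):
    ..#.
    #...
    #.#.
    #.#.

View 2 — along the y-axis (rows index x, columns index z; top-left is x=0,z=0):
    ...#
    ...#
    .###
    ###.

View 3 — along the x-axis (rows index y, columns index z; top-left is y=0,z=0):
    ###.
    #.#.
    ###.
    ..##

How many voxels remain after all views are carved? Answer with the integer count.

10 voxels

initial block: 4^3 = 64
carve view 1 (along z, XY-mask fill 6/16): 24 voxels remain
carve view 2 (along y, XZ-mask fill 8/16): 14 voxels remain
carve view 3 (along x, YZ-mask fill 10/16): 10 voxels remain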